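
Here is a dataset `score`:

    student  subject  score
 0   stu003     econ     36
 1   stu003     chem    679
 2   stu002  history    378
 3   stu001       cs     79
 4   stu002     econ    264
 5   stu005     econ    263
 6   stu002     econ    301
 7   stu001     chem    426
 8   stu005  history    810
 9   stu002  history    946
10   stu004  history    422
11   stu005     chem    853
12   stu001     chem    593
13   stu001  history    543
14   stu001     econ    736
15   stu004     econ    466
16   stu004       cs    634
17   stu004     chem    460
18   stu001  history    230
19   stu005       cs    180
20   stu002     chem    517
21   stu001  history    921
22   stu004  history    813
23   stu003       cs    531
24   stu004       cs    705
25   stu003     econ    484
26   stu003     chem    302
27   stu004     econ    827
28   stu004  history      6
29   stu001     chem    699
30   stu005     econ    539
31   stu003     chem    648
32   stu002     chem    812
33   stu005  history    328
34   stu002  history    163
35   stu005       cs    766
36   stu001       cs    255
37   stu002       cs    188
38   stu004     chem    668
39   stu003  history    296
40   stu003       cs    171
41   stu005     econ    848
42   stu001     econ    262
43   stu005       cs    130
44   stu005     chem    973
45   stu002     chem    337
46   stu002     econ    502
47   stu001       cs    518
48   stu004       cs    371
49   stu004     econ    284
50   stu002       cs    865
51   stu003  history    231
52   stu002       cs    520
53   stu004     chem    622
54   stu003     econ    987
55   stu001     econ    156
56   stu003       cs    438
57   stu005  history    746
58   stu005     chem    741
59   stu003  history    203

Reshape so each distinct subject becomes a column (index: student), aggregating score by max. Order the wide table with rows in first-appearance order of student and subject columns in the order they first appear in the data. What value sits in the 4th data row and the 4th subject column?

With rows in first-appearance order of student, row 4 is student=stu005. subject columns in first-appearance order: econ, chem, history, cs; column 4 is cs.
Long rows with student=stu005, subject=cs: max(180, 766, 130) = 766.

766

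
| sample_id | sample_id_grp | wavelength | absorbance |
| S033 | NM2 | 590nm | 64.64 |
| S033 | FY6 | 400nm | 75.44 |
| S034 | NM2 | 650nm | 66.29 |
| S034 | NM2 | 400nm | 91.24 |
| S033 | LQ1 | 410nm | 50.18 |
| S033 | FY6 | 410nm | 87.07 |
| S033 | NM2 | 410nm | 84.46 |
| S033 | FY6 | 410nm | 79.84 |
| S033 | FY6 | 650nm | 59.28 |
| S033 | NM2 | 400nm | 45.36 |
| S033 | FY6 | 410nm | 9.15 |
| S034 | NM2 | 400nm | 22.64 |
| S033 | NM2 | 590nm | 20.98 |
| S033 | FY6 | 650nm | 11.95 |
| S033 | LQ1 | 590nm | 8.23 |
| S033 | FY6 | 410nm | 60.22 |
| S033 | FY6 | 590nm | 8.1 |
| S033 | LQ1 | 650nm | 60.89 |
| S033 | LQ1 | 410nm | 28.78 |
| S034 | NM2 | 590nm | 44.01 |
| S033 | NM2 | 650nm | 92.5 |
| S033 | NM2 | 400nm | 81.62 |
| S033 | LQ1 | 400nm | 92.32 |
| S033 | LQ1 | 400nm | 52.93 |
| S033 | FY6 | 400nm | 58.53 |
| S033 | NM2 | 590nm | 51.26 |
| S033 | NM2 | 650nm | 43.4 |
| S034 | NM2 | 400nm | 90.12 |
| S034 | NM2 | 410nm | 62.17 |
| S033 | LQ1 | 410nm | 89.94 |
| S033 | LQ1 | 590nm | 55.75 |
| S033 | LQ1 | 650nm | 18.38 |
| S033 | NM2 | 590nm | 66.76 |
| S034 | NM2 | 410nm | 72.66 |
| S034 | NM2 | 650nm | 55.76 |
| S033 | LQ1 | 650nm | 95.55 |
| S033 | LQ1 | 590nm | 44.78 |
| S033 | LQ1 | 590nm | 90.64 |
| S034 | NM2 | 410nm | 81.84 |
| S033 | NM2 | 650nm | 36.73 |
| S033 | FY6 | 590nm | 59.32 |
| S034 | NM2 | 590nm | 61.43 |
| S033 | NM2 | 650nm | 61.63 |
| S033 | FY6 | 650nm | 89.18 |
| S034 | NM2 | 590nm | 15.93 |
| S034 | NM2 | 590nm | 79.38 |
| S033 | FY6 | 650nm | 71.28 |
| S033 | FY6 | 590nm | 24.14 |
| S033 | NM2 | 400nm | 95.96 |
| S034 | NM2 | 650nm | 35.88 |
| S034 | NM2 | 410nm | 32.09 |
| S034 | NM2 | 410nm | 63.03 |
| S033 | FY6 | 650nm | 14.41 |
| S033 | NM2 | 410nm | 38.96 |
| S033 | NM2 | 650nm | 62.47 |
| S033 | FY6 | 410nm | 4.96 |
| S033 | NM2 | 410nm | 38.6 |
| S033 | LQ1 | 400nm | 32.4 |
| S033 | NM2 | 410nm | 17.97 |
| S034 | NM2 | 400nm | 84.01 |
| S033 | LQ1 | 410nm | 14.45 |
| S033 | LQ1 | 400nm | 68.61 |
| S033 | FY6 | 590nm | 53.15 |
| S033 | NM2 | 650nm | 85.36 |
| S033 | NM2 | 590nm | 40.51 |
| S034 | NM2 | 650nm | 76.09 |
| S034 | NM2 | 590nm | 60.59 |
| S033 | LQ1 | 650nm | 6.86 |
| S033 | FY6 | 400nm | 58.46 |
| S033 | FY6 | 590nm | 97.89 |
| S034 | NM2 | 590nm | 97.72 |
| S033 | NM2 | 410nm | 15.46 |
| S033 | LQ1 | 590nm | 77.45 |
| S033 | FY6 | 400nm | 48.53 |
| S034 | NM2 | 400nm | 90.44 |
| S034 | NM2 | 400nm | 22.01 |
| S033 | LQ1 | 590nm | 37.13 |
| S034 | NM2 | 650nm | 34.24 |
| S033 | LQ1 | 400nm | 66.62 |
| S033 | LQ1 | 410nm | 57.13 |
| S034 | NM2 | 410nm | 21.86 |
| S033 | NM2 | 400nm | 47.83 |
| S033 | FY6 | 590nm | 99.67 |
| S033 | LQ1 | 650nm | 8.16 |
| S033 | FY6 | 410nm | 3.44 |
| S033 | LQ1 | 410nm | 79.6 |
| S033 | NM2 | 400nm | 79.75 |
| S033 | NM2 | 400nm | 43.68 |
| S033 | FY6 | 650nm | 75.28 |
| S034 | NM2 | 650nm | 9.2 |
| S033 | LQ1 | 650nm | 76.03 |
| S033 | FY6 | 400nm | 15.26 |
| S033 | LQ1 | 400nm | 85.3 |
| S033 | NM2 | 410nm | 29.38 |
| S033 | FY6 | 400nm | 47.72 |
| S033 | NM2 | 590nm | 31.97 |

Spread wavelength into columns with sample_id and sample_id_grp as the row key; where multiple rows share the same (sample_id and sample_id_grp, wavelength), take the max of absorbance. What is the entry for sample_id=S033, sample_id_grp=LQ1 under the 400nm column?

92.32

Rows with sample_id=S033, sample_id_grp=LQ1 and wavelength=400nm: absorbance values are 92.32, 52.93, 32.4, 68.61, 66.62, 85.3.
max(92.32, 52.93, 32.4, 68.61, 66.62, 85.3) = 92.32.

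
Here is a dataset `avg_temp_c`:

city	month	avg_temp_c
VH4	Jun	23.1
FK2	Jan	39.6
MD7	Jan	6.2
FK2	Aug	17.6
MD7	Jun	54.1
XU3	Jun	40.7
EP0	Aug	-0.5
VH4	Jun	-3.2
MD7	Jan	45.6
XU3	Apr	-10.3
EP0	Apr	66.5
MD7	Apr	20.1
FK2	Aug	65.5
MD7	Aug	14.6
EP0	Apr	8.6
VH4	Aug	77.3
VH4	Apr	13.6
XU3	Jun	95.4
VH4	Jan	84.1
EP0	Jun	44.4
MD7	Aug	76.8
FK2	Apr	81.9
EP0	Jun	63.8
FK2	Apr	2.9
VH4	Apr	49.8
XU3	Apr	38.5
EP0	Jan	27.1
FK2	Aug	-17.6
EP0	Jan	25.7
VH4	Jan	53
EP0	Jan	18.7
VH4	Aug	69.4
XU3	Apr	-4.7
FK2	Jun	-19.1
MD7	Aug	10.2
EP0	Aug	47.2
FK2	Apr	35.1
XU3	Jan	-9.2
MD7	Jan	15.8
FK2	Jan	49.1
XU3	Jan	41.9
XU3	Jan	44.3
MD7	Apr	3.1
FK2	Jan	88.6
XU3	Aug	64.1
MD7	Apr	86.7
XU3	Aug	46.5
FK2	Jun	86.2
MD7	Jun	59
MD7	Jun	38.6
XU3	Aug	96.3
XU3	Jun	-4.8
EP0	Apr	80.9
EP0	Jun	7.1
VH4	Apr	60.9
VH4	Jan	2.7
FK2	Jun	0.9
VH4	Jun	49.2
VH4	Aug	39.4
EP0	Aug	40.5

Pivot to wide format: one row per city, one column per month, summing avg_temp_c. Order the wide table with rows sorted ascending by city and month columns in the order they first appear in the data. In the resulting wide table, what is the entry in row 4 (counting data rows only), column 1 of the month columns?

69.1

With rows sorted ascending by city, row 4 is city=VH4. month columns in first-appearance order: Jun, Jan, Aug, Apr; column 1 is Jun.
Long rows with city=VH4, month=Jun: 23.1 + -3.2 + 49.2 = 69.1.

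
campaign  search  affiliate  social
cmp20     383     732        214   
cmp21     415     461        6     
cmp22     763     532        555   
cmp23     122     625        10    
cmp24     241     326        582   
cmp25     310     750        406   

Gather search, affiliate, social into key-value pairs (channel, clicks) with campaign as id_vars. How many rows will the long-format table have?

6 campaign values × 3 melted columns = 18 rows.

18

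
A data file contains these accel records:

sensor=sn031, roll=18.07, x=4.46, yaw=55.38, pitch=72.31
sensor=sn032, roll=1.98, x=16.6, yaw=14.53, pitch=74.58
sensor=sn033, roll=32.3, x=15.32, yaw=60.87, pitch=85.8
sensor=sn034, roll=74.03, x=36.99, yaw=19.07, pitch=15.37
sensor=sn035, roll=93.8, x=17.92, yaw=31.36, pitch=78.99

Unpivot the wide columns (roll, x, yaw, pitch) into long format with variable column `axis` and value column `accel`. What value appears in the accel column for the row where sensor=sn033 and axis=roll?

Unpivoting turns each (sensor, wide-column) pair into one long row.
The wide cell at row sn033, column roll holds 32.3, so the long row (sn033, roll) has accel=32.3.

32.3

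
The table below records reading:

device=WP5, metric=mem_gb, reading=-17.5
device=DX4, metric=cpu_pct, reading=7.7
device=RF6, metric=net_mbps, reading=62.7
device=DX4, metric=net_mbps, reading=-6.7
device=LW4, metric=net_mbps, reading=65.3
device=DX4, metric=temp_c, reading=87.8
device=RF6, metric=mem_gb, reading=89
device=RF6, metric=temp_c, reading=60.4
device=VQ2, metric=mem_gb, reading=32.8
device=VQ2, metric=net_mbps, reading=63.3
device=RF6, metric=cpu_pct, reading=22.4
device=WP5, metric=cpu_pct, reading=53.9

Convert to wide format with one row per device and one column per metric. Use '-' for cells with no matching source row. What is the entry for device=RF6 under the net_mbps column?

62.7

The long row with device=RF6, metric=net_mbps has reading=62.7.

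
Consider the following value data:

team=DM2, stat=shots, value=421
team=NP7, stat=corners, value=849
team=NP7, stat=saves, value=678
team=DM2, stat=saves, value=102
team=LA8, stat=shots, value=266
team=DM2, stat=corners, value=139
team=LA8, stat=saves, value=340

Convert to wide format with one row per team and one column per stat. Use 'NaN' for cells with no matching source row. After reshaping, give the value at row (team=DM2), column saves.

The long row with team=DM2, stat=saves has value=102.

102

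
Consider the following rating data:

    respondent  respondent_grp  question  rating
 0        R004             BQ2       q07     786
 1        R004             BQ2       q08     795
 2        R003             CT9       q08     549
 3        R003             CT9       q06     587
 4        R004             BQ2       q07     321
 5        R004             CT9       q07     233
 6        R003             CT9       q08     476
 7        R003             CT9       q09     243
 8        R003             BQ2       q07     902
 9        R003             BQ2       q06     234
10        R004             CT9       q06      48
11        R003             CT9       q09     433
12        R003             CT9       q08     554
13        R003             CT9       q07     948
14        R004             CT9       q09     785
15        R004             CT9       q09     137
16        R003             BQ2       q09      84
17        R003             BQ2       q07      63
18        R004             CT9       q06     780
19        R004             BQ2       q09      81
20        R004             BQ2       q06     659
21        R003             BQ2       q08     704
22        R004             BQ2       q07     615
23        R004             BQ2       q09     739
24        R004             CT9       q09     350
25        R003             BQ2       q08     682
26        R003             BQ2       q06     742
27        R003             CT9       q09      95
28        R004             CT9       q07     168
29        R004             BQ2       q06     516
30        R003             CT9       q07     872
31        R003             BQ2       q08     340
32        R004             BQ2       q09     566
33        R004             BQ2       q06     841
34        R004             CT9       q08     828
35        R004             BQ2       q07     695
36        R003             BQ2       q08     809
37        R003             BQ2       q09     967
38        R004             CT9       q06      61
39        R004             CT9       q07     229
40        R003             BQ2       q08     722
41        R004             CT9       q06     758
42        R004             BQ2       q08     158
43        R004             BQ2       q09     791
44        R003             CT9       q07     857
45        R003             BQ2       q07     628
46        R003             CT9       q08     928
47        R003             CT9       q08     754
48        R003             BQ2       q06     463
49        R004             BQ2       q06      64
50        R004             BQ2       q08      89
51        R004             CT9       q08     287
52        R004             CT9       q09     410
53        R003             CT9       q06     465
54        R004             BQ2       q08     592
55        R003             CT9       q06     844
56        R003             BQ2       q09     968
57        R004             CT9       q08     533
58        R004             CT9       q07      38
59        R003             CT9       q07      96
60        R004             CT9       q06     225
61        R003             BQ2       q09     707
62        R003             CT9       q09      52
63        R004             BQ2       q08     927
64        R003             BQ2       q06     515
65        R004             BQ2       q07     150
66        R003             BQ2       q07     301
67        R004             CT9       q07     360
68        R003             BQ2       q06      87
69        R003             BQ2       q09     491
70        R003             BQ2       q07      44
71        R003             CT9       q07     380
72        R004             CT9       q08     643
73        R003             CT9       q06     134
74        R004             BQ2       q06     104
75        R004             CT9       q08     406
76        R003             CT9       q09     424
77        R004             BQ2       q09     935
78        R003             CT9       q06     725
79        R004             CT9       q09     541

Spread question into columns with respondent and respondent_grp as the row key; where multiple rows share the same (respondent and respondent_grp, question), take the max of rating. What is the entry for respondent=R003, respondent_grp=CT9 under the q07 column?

Rows with respondent=R003, respondent_grp=CT9 and question=q07: rating values are 948, 872, 857, 96, 380.
max(948, 872, 857, 96, 380) = 948.

948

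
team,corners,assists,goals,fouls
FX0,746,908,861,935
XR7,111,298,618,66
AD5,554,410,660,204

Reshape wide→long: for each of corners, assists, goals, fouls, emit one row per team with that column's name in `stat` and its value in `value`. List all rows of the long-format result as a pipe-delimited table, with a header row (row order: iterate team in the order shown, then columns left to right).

| team | stat | value |
| FX0 | corners | 746 |
| FX0 | assists | 908 |
| FX0 | goals | 861 |
| FX0 | fouls | 935 |
| XR7 | corners | 111 |
| XR7 | assists | 298 |
| XR7 | goals | 618 |
| XR7 | fouls | 66 |
| AD5 | corners | 554 |
| AD5 | assists | 410 |
| AD5 | goals | 660 |
| AD5 | fouls | 204 |

Each (team, column) pair becomes one row: 3 × 4 = 12 rows.
For example, (FX0, corners) → value=746.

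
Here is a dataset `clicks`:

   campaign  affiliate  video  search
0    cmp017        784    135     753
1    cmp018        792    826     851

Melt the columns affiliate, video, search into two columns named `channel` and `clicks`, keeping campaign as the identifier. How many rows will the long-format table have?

6

2 campaign values × 3 melted columns = 6 rows.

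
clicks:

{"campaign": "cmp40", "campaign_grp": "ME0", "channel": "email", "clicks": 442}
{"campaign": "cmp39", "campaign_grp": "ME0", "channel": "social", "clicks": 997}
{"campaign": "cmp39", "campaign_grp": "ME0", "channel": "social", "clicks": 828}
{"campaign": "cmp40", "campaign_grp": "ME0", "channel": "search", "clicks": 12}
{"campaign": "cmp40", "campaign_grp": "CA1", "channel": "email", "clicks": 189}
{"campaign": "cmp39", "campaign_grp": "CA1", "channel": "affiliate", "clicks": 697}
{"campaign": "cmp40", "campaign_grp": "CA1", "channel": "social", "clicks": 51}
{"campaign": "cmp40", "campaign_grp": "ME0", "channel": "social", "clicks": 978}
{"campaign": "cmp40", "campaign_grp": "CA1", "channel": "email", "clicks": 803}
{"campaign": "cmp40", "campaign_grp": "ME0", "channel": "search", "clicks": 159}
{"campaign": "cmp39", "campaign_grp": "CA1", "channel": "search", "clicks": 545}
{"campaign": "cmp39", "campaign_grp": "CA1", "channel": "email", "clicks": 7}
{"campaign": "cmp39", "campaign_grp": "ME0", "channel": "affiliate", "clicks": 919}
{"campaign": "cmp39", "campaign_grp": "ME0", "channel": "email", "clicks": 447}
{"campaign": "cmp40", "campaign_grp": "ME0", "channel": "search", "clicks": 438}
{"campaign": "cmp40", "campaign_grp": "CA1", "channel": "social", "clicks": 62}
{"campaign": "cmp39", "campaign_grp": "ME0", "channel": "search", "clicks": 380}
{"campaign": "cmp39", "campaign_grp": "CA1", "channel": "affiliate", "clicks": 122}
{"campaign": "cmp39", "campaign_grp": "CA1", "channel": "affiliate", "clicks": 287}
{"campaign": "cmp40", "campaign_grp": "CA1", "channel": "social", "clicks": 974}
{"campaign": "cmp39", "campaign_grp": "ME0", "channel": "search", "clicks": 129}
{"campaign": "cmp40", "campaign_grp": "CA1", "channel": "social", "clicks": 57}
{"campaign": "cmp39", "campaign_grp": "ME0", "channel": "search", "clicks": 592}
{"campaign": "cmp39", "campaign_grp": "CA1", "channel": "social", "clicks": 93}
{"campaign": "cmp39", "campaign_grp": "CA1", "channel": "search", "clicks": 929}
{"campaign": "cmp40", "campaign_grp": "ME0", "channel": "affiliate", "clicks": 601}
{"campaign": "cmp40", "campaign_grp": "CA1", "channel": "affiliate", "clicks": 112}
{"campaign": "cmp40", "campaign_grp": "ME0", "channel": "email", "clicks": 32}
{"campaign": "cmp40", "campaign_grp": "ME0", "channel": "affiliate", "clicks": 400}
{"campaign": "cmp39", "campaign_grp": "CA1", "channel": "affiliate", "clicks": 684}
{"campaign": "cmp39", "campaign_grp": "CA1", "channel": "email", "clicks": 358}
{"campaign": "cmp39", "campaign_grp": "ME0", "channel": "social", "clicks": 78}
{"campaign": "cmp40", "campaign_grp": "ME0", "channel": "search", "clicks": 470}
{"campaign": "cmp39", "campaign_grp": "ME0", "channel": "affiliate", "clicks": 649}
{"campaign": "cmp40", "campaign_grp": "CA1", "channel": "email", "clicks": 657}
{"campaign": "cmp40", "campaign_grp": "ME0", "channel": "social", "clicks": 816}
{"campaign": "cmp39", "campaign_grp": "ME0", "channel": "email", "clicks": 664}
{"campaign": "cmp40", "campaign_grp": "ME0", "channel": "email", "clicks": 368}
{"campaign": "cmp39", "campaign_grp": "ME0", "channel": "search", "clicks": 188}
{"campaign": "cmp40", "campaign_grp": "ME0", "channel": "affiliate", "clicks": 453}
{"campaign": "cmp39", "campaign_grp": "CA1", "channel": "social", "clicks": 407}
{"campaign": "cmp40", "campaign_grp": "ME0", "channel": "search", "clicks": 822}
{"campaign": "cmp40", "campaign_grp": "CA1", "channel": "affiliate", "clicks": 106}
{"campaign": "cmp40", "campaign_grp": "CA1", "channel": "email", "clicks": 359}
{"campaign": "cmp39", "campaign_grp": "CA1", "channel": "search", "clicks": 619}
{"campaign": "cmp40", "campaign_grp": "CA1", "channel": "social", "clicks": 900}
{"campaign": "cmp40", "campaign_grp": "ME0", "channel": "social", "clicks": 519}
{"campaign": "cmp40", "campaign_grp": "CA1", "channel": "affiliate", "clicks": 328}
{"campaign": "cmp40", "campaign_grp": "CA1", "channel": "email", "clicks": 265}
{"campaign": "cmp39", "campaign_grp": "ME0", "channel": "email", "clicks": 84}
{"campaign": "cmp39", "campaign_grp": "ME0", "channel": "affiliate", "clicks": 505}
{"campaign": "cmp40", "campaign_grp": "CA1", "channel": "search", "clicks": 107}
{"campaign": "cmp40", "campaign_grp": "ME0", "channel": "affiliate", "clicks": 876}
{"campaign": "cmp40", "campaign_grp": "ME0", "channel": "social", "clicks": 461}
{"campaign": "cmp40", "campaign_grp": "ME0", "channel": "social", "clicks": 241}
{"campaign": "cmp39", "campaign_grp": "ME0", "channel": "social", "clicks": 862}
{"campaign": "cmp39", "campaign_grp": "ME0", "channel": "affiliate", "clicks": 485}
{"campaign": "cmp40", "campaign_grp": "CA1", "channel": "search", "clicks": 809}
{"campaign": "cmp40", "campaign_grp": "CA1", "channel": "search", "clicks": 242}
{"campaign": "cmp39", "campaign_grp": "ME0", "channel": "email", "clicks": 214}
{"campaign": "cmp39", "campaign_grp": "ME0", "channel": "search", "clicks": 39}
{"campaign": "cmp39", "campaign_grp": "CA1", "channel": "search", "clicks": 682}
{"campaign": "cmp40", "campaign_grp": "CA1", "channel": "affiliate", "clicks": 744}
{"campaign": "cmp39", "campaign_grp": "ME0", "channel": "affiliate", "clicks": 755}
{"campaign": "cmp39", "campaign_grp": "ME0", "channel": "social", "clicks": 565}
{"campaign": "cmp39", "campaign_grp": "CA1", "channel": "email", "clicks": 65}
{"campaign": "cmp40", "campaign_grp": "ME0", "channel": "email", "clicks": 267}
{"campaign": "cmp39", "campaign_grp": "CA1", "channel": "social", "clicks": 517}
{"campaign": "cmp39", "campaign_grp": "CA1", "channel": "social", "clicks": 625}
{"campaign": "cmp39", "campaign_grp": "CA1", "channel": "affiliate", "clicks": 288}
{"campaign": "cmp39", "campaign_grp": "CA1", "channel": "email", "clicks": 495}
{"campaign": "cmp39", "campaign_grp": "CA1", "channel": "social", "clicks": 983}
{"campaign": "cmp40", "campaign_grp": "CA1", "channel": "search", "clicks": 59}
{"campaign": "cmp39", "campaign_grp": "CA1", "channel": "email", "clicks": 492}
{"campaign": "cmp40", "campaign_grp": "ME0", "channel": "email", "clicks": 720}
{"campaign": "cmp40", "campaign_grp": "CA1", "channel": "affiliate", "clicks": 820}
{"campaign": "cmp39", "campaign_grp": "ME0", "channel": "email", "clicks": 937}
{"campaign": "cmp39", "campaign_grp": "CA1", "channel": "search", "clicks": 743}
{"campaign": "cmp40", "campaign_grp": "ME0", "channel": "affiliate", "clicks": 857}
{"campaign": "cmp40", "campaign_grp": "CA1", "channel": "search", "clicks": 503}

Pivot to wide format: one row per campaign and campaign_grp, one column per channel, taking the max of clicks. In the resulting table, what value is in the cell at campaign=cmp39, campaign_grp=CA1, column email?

495

Rows with campaign=cmp39, campaign_grp=CA1 and channel=email: clicks values are 7, 358, 65, 495, 492.
max(7, 358, 65, 495, 492) = 495.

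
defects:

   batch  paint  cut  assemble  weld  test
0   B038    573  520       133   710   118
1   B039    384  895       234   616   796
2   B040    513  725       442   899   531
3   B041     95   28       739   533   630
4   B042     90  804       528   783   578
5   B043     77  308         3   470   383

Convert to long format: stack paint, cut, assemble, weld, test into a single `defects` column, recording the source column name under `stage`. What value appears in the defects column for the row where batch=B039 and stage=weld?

Unpivoting turns each (batch, wide-column) pair into one long row.
The wide cell at row B039, column weld holds 616, so the long row (B039, weld) has defects=616.

616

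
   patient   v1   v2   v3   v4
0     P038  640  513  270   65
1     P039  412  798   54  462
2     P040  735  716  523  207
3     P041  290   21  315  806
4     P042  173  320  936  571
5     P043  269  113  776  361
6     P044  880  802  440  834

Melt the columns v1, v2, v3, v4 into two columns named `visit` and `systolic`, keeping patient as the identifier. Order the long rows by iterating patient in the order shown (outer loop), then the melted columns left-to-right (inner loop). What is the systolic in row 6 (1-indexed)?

798

28 rows total (7 × 4). Row 6: index ⌊(6-1)/4⌋ = 1 into patient → P039; (6-1) mod 4 = 1 into the melted columns → v2.
So row 6 is (P039, v2, 798); systolic = 798.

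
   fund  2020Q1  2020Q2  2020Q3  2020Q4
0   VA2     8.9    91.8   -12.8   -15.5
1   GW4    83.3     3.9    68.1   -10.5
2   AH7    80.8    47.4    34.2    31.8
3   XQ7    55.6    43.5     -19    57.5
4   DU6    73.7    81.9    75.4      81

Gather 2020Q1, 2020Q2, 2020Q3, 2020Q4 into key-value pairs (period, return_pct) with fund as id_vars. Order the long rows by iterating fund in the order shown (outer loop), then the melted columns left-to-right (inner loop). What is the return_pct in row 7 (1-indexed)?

68.1

20 rows total (5 × 4). Row 7: index ⌊(7-1)/4⌋ = 1 into fund → GW4; (7-1) mod 4 = 2 into the melted columns → 2020Q3.
So row 7 is (GW4, 2020Q3, 68.1); return_pct = 68.1.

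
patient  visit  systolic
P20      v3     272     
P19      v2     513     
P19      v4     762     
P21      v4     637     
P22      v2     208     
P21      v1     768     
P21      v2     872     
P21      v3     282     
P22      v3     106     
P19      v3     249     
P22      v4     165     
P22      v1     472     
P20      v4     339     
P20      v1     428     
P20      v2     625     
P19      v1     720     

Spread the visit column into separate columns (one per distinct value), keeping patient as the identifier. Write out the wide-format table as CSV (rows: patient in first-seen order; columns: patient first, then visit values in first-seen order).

patient,v3,v2,v4,v1
P20,272,625,339,428
P19,249,513,762,720
P21,282,872,637,768
P22,106,208,165,472

Columns: patient plus the 4 distinct visit values (v3, v2, v4, v1).
For example, row P20 column v3 takes systolic=272 from the long row (P20, v3).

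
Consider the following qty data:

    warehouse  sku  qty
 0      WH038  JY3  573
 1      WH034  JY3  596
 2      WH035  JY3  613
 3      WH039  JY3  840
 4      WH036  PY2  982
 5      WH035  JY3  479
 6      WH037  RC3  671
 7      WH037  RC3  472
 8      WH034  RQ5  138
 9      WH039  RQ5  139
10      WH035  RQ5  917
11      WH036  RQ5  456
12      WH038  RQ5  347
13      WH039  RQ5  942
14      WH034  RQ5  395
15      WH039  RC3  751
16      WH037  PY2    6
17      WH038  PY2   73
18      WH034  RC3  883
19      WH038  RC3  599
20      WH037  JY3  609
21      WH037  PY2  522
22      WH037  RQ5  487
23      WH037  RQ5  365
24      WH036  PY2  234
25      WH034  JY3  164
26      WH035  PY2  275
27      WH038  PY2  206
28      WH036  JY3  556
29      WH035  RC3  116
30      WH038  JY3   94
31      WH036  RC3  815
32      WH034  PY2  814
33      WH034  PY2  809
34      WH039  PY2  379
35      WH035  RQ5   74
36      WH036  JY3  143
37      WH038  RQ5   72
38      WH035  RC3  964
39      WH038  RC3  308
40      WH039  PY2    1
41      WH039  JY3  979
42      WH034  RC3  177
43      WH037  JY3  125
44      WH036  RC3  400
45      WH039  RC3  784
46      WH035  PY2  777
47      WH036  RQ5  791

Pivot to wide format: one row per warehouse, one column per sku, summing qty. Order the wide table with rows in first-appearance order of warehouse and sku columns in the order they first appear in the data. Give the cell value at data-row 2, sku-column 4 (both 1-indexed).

533

With rows in first-appearance order of warehouse, row 2 is warehouse=WH034. sku columns in first-appearance order: JY3, PY2, RC3, RQ5; column 4 is RQ5.
Long rows with warehouse=WH034, sku=RQ5: 138 + 395 = 533.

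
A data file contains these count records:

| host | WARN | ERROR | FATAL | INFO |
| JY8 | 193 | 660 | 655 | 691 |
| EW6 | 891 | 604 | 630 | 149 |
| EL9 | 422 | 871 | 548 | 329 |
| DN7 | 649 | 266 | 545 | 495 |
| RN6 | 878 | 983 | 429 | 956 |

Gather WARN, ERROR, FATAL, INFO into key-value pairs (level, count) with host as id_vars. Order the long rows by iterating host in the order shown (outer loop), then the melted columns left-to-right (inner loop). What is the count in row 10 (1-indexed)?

20 rows total (5 × 4). Row 10: index ⌊(10-1)/4⌋ = 2 into host → EL9; (10-1) mod 4 = 1 into the melted columns → ERROR.
So row 10 is (EL9, ERROR, 871); count = 871.

871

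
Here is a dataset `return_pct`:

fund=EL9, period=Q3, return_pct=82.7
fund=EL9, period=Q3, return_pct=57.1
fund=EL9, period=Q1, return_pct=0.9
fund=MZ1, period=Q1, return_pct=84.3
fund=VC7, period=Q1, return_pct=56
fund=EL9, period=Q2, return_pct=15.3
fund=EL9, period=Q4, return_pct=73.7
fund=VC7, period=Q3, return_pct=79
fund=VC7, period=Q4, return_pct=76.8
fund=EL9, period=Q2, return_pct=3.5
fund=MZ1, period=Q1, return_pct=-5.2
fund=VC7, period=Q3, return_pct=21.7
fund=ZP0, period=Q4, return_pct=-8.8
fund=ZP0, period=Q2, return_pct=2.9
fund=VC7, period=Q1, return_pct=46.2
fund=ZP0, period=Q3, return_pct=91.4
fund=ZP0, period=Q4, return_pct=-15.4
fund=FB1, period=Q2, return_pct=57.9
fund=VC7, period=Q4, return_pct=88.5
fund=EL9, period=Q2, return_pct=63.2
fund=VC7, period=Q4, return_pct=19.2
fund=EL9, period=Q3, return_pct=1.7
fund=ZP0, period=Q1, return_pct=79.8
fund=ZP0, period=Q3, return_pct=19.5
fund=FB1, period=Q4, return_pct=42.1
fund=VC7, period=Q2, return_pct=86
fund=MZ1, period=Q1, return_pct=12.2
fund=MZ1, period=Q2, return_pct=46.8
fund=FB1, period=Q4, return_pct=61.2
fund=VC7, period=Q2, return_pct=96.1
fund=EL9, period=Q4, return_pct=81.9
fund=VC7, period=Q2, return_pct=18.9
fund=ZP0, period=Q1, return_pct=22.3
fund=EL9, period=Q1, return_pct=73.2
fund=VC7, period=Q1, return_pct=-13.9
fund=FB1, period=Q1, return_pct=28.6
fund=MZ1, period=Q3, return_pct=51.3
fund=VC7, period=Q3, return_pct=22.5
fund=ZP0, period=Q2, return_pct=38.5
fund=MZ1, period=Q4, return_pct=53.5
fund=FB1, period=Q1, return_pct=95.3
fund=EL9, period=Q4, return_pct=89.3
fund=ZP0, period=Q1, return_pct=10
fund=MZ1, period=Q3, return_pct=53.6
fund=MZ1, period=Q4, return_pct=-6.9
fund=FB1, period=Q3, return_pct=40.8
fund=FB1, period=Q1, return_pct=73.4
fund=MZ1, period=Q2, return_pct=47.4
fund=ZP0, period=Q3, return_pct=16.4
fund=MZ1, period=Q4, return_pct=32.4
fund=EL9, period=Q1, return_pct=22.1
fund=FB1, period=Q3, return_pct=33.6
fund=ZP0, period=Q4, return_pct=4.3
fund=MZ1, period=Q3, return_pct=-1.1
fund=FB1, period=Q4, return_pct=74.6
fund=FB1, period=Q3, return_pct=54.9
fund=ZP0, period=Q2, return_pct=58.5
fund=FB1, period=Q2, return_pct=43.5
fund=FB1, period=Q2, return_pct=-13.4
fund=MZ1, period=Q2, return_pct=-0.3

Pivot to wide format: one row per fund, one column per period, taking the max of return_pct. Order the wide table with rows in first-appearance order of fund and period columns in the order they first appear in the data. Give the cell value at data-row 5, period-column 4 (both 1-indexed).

With rows in first-appearance order of fund, row 5 is fund=FB1. period columns in first-appearance order: Q3, Q1, Q2, Q4; column 4 is Q4.
Long rows with fund=FB1, period=Q4: max(42.1, 61.2, 74.6) = 74.6.

74.6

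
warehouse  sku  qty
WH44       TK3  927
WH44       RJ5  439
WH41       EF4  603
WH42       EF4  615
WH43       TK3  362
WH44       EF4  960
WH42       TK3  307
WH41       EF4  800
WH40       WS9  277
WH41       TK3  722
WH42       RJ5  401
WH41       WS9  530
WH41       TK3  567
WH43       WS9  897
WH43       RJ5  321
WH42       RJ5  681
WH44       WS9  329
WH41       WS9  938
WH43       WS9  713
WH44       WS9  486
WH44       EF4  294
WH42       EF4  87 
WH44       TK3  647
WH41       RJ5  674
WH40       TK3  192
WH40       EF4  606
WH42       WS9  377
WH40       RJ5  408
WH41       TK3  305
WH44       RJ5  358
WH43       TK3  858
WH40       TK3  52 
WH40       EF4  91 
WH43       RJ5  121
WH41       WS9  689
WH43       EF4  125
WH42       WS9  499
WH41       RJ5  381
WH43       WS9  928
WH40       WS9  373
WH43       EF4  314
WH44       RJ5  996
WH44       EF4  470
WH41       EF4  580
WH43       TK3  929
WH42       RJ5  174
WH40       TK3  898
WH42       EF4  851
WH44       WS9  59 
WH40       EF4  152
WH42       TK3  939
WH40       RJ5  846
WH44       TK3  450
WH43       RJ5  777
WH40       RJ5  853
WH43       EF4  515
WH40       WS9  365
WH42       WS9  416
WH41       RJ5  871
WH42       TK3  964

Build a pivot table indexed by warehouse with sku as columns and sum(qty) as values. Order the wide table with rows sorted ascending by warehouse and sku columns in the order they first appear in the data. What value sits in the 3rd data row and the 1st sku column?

2210

With rows sorted ascending by warehouse, row 3 is warehouse=WH42. sku columns in first-appearance order: TK3, RJ5, EF4, WS9; column 1 is TK3.
Long rows with warehouse=WH42, sku=TK3: 307 + 939 + 964 = 2210.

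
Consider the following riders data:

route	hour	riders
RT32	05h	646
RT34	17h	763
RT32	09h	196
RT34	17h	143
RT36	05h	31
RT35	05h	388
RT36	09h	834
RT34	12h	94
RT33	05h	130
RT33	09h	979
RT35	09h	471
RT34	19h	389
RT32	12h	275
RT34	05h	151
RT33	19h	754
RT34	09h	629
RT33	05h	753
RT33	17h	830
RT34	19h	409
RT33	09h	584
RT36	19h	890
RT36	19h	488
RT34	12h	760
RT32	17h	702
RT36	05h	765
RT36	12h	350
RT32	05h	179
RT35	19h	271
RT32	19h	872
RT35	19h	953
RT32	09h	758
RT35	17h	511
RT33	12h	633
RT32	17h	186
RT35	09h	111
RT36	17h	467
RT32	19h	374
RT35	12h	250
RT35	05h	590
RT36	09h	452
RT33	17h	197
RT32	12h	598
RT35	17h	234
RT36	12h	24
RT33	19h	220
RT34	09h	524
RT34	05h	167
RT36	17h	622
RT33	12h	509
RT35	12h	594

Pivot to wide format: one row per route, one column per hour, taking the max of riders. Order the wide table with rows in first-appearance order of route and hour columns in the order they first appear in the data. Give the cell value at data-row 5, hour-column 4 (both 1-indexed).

With rows in first-appearance order of route, row 5 is route=RT33. hour columns in first-appearance order: 05h, 17h, 09h, 12h, 19h; column 4 is 12h.
Long rows with route=RT33, hour=12h: max(633, 509) = 633.

633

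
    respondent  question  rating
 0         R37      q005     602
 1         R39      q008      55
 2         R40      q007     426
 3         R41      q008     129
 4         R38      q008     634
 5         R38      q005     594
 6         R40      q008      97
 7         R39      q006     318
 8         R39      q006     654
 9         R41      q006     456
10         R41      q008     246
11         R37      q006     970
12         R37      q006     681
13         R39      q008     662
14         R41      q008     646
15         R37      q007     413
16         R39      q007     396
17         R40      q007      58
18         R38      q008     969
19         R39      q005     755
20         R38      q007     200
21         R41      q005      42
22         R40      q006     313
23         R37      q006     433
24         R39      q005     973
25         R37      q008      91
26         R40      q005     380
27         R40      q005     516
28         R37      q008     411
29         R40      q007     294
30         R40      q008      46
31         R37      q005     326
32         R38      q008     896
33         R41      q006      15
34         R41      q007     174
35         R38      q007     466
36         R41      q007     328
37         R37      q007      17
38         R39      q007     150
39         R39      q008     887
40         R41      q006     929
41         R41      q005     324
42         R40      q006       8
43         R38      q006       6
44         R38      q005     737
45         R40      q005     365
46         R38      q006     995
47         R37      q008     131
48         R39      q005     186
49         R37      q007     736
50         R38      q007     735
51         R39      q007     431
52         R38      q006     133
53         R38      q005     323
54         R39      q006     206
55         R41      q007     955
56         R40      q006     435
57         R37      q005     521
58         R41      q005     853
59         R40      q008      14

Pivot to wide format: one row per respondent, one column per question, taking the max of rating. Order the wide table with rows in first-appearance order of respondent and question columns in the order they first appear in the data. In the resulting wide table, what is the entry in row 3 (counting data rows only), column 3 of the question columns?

With rows in first-appearance order of respondent, row 3 is respondent=R40. question columns in first-appearance order: q005, q008, q007, q006; column 3 is q007.
Long rows with respondent=R40, question=q007: max(426, 58, 294) = 426.

426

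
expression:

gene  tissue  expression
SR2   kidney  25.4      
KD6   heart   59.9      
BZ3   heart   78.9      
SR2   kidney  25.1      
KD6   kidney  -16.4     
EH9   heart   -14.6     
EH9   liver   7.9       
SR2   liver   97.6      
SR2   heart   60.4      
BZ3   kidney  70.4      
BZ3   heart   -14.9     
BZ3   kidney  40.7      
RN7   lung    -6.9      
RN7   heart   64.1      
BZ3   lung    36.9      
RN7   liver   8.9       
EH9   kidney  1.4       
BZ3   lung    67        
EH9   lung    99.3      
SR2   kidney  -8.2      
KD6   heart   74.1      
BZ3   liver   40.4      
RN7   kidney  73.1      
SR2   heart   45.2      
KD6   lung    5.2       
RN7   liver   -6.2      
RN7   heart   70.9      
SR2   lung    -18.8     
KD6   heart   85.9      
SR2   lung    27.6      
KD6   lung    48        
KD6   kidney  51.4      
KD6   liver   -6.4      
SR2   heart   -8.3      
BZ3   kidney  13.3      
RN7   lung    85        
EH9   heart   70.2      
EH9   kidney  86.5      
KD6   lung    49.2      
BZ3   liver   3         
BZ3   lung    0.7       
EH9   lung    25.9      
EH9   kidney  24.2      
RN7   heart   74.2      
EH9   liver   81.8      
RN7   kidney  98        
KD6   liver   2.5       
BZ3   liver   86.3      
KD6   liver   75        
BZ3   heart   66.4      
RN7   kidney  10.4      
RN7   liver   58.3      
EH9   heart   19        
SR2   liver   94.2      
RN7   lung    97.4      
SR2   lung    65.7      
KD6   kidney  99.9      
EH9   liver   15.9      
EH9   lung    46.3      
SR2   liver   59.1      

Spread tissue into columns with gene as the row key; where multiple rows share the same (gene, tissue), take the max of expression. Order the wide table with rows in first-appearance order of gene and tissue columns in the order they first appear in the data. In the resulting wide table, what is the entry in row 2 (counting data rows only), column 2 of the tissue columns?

With rows in first-appearance order of gene, row 2 is gene=KD6. tissue columns in first-appearance order: kidney, heart, liver, lung; column 2 is heart.
Long rows with gene=KD6, tissue=heart: max(59.9, 74.1, 85.9) = 85.9.

85.9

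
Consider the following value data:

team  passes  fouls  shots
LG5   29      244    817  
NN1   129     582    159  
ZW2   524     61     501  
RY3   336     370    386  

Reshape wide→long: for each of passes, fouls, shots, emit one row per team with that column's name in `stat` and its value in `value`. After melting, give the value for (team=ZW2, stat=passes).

524

Unpivoting turns each (team, wide-column) pair into one long row.
The wide cell at row ZW2, column passes holds 524, so the long row (ZW2, passes) has value=524.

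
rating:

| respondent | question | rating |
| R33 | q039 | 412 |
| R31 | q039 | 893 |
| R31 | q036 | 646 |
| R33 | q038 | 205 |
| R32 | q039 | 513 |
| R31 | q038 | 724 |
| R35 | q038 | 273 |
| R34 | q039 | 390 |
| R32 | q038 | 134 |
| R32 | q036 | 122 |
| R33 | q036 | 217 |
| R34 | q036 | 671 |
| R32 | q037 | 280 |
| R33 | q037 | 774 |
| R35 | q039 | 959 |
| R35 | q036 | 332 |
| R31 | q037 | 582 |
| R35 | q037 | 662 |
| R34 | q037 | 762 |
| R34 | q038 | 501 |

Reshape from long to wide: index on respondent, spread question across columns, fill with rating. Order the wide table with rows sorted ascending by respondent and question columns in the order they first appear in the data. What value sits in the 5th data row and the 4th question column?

662

With rows sorted ascending by respondent, row 5 is respondent=R35. question columns in first-appearance order: q039, q036, q038, q037; column 4 is q037.
Long rows with respondent=R35, question=q037: rating = 662.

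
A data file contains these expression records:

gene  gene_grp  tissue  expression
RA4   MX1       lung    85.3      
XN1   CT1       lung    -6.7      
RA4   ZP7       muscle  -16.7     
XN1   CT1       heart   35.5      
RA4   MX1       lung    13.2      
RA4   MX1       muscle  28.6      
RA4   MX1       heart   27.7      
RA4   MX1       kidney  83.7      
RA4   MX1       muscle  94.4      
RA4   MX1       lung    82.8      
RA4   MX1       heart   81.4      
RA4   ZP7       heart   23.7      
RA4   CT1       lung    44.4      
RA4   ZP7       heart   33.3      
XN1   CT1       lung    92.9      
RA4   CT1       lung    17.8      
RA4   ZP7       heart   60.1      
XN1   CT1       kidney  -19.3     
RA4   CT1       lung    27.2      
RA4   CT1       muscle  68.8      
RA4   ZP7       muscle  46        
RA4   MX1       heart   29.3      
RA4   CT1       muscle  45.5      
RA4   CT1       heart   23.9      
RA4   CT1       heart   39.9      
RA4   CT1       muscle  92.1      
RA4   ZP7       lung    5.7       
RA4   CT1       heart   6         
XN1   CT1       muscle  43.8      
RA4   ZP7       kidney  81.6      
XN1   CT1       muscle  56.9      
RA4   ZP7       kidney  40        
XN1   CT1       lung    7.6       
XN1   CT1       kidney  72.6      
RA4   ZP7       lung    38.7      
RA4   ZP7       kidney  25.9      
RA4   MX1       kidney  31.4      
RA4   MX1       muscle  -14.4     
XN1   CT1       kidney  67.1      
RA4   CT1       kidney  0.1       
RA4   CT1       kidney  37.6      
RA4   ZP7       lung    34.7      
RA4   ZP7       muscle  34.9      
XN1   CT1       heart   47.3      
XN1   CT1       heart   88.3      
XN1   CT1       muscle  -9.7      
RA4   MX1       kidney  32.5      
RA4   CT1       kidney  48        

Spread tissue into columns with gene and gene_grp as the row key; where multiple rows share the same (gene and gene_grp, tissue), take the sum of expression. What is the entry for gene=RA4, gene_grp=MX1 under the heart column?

138.4

Rows with gene=RA4, gene_grp=MX1 and tissue=heart: expression values are 27.7, 81.4, 29.3.
27.7 + 81.4 + 29.3 = 138.4.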